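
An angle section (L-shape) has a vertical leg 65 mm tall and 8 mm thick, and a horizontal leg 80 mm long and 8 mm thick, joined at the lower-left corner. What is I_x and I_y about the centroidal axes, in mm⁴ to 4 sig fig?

I_x ≈ 4.081 × 10⁵ mm⁴, I_y ≈ 6.889 × 10⁵ mm⁴

Decompose the section into non-overlapping parts with the origin at the bottom-left of its bounding rectangle.
Vertical leg: 8 × 65, A = 520 mm², y = 32.5 mm, Ī = 183 083 mm⁴.
Horizontal leg (remainder): 72 × 8, A = 576 mm², y = 4 mm, Ī = 3 072 mm⁴.
Centroid: ȳ = ΣA·y / ΣA = 17.5219 mm.
Transfer each piece to the centroidal x-axis using Ī + A·d² with d = y − 17.5219:
  vertical leg: d = 14.9781 mm → contributes +299 742 mm⁴
  horizontal leg (remainder): d = -13.5219 mm → contributes +108 389 mm⁴
Total I = 408 131 mm⁴.
For the y-axis: x̄ = 25.0219 mm.
Repeating about the centroidal y-axis gives I_y = 688 861 mm⁴.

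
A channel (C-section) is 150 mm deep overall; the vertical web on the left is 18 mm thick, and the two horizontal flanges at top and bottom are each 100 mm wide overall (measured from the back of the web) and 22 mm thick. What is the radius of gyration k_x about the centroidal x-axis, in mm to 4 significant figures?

k_x ≈ 56.29 mm

Decompose the section into non-overlapping parts with the origin at the bottom-left of its bounding rectangle.
Web: 18 × 150, A = 2 700 mm², y = 75 mm, Ī = 5 062 500 mm⁴.
Top flange (beyond web): 82 × 22, A = 1 804 mm², y = 139 mm, Ī = 72761.3 mm⁴.
Bottom flange (beyond web): 82 × 22, A = 1 804 mm², y = 11 mm, Ī = 72761.3 mm⁴.
By symmetry the centroid is at mid-height, ȳ = 75 mm.
Transfer each piece to the centroidal x-axis using Ī + A·d² with d = y − 75:
  web: d = 0 mm → contributes +5 062 500 mm⁴
  top flange (beyond web): d = 64 mm → contributes +7 461 945 mm⁴
  bottom flange (beyond web): d = -64 mm → contributes +7 461 945 mm⁴
Total I = 19 986 391 mm⁴.
Radius of gyration: k = √(I/A) = √(19 986 391 / 6 308) = 56.2887 mm.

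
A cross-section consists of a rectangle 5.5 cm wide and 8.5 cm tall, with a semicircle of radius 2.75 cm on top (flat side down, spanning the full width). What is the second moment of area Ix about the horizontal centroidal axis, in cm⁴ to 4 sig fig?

Break the section into simple shapes (no overlaps), measuring from the bottom-left corner of the bounding box.
Rectangular body: 5.5 × 8.5, A = 46.75 cm², y = 4.25 cm, Ī = 281.474 cm⁴.
Semicircular cap: semicircle r = 2.75, A = 11.8791 cm², y = 9.66714 cm, Ī = 6.27715 cm⁴.
Centroid: ȳ = ΣA·y / ΣA = 5.34759 cm.
Transfer each piece to the horizontal centroidal axis using Ī + A·d² with d = y − 5.34759:
  rectangular body: d = -1.09759 cm → contributes +337.794 cm⁴
  semicircular cap: d = 4.31954 cm → contributes +227.924 cm⁴
Total I = 565.718 cm⁴.

Ix ≈ 565.7 cm⁴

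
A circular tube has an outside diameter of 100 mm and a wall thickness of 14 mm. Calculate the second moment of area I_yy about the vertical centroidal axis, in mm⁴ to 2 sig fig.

Break the section into simple shapes (no overlaps), measuring from the bottom-left corner of the bounding box.
Outer circle: ⌀100, A = 7 854 mm², x = 50 mm, Ī = 4 908 739 mm⁴.
Bore (subtracted): ⌀72, A = 4 072 mm², x = 50 mm, Ī = 1 319 167 mm⁴.
By symmetry the centroid is at mid-width, x̄ = 50 mm.
All pieces are centred on the vertical centroidal axis, so I = ΣĪ (holes subtracted) = 3 589 571 mm⁴.

I_yy ≈ 3.6 × 10⁶ mm⁴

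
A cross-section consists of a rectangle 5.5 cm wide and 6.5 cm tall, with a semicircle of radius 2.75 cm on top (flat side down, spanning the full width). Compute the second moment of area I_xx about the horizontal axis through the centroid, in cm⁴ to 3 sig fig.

I_xx ≈ 306 cm⁴

Break the section into simple shapes (no overlaps), measuring from the bottom-left corner of the bounding box.
Rectangular body: 5.5 × 6.5, A = 35.75 cm², y = 3.25 cm, Ī = 125.87 cm⁴.
Semicircular cap: semicircle r = 2.75, A = 11.879 cm², y = 7.6671 cm, Ī = 6.2772 cm⁴.
Centroid: ȳ = ΣA·y / ΣA = 4.3517 cm.
Transfer each piece to the horizontal axis through the centroid using Ī + A·d² with d = y − 4.3517:
  rectangular body: d = -1.1017 cm → contributes +169.26 cm⁴
  semicircular cap: d = 3.3155 cm → contributes +136.86 cm⁴
Total I = 306.12 cm⁴.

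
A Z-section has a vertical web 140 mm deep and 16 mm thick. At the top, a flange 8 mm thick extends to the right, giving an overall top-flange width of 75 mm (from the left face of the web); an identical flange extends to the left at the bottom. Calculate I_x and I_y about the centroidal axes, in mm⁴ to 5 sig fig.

I_x ≈ 7.7758 × 10⁶ mm⁴, I_y ≈ 1.6491 × 10⁶ mm⁴

Split into non-overlapping primitives; take the origin at the lower-left of the bounding box.
Web: 16 × 140, A = 2 240 mm², y = 70 mm, Ī = 3 658 667 mm⁴.
Top flange (beyond web): 59 × 8, A = 472 mm², y = 136 mm, Ī = 2517.333 mm⁴.
Bottom flange (beyond web): 59 × 8, A = 472 mm², y = 4 mm, Ī = 2517.333 mm⁴.
Centroid: ȳ = ΣA·y / ΣA = 70 mm.
Transfer each piece to the centroidal x-axis using Ī + A·d² with d = y − 70:
  web: d = 0 mm → contributes +3 658 667 mm⁴
  top flange (beyond web): d = 66 mm → contributes +2 058 549 mm⁴
  bottom flange (beyond web): d = -66 mm → contributes +2 058 549 mm⁴
Total I = 7 775 765 mm⁴.
For the y-axis: x̄ = 67 mm.
Repeating about the centroidal y-axis gives I_y = 1 649 125 mm⁴.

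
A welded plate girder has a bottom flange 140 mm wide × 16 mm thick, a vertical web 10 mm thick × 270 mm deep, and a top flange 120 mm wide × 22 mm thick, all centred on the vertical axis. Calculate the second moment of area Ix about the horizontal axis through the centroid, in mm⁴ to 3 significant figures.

Ix ≈ 1.18 × 10⁸ mm⁴

Treat the section as a set of non-overlapping primitives; coordinates are from the bounding-box lower-left.
Bottom plate: 140 × 16, A = 2 240 mm², y = 8 mm, Ī = 47 787 mm⁴.
Web plate: 10 × 270, A = 2 700 mm², y = 151 mm, Ī = 16 402 500 mm⁴.
Top plate: 120 × 22, A = 2 640 mm², y = 297 mm, Ī = 106 480 mm⁴.
Centroid: ȳ = ΣA·y / ΣA = 159.59 mm.
Transfer each piece to the horizontal axis through the centroid using Ī + A·d² with d = y − 159.59:
  bottom plate: d = -151.59 mm → contributes +51 522 628 mm⁴
  web plate: d = -8.591 mm → contributes +16 601 776 mm⁴
  top plate: d = 137.41 mm → contributes +49 952 915 mm⁴
Total I = 118 077 319 mm⁴.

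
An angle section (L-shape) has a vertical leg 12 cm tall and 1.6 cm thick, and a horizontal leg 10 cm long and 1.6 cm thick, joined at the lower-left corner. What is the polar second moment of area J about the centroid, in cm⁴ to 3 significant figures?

J ≈ 728 cm⁴

Break the section into simple shapes (no overlaps), measuring from the bottom-left corner of the bounding box.
Vertical leg: 1.6 × 12, A = 19.2 cm², y = 6 cm, Ī = 230.4 cm⁴.
Horizontal leg (remainder): 8.4 × 1.6, A = 13.44 cm², y = 0.8 cm, Ī = 2.8672 cm⁴.
Centroid: ȳ = ΣA·y / ΣA = 3.8588 cm.
Transfer each piece to the centroidal x-axis using Ī + A·d² with d = y − 3.8588:
  vertical leg: d = 2.1412 cm → contributes +318.43 cm⁴
  horizontal leg (remainder): d = -3.0588 cm → contributes +128.62 cm⁴
Total I = 447.04 cm⁴.
For the y-axis: x̄ = 2.8588 cm.
Repeating about the centroidal y-axis gives I_y = 280.77 cm⁴.
Polar second moment: J = I_x + I_y = 727.81 cm⁴.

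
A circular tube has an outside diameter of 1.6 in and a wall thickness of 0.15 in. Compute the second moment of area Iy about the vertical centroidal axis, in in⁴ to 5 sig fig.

Treat the section as a set of non-overlapping primitives; coordinates are from the bounding-box lower-left.
Outer circle: ⌀1.6, A = 2.010619 in², x = 0.8 in, Ī = 0.3216991 in⁴.
Bore (subtracted): ⌀1.3, A = 1.327323 in², x = 0.8 in, Ī = 0.1401985 in⁴.
By symmetry the centroid is at mid-width, x̄ = 0.8 in.
All pieces are centred on the vertical centroidal axis, so I = ΣĪ (holes subtracted) = 0.1815006 in⁴.

Iy ≈ 0.18150 in⁴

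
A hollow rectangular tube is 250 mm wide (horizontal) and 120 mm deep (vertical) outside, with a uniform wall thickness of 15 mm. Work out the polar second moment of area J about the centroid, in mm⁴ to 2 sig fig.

J ≈ 9.9 × 10⁷ mm⁴

Decompose the section into non-overlapping parts with the origin at the bottom-left of its bounding rectangle.
Outer rectangle: 250 × 120, A = 30 000 mm², y = 60 mm, Ī = 36 000 000 mm⁴.
Inner void (subtracted): 220 × 90, A = 19 800 mm², y = 60 mm, Ī = 13 365 000 mm⁴.
By symmetry the centroid is at mid-height, ȳ = 60 mm.
All pieces are centred on the centroidal x-axis, so I = ΣĪ (holes subtracted) = 22 635 000 mm⁴.
Repeating about the centroidal y-axis gives I_y = 76 390 000 mm⁴.
Polar second moment: J = I_x + I_y = 99 025 000 mm⁴.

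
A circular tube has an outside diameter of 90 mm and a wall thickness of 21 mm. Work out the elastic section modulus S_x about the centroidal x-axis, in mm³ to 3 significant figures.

Break the section into simple shapes (no overlaps), measuring from the bottom-left corner of the bounding box.
Outer circle: ⌀90, A = 6361.7 mm², y = 45 mm, Ī = 3 220 623 mm⁴.
Bore (subtracted): ⌀48, A = 1809.6 mm², y = 45 mm, Ī = 260 576 mm⁴.
By symmetry the centroid is at mid-height, ȳ = 45 mm.
All pieces are centred on the centroidal x-axis, so I = ΣĪ (holes subtracted) = 2 960 047 mm⁴.
Extreme fibre distance c = 45 mm; S = I/c = 65 779 mm³.

S_x ≈ 6.58 × 10⁴ mm³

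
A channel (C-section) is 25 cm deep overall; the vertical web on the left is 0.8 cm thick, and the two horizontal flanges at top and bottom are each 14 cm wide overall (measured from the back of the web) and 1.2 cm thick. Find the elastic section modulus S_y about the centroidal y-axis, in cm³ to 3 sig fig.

Split into non-overlapping primitives; take the origin at the lower-left of the bounding box.
Web: 0.8 × 25, A = 20 cm², x = 0.4 cm, Ī = 1.0667 cm⁴.
Top flange (beyond web): 13.2 × 1.2, A = 15.84 cm², x = 7.4 cm, Ī = 230 cm⁴.
Bottom flange (beyond web): 13.2 × 1.2, A = 15.84 cm², x = 7.4 cm, Ī = 230 cm⁴.
Centroid: x̄ = ΣA·x / ΣA = 4.691 cm.
Transfer each piece to the centroidal y-axis using Ī + A·d² with d = x − 4.691:
  web: d = -4.291 cm → contributes +369.32 cm⁴
  top flange (beyond web): d = 2.709 cm → contributes +346.24 cm⁴
  bottom flange (beyond web): d = 2.709 cm → contributes +346.24 cm⁴
Total I = 1061.8 cm⁴.
Extreme fibre distance c = 9.309 cm; S = I/c = 114.06 cm³.

S_y ≈ 114 cm³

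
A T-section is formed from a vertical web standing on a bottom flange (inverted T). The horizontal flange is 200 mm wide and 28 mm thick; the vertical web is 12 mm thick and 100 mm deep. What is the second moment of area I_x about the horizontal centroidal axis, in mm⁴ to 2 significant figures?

I_x ≈ 5.4 × 10⁶ mm⁴

Decompose the section into non-overlapping parts with the origin at the bottom-left of its bounding rectangle.
Flange: 200 × 28, A = 5 600 mm², y = 14 mm, Ī = 365 867 mm⁴.
Web: 12 × 100, A = 1 200 mm², y = 78 mm, Ī = 1 000 000 mm⁴.
Centroid: ȳ = ΣA·y / ΣA = 25.29 mm.
Transfer each piece to the horizontal centroidal axis using Ī + A·d² with d = y − 25.29:
  flange: d = -11.29 mm → contributes +1 080 186 mm⁴
  web: d = 52.71 mm → contributes +4 333 492 mm⁴
Total I = 5 413 678 mm⁴.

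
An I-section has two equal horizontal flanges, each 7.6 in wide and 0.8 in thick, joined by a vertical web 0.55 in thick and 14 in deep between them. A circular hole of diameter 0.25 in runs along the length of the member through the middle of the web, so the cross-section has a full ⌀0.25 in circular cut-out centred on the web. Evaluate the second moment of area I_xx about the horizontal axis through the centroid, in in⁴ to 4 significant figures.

Treat the section as a set of non-overlapping primitives; coordinates are from the bounding-box lower-left.
Bottom flange: 7.6 × 0.8, A = 6.08 in², y = 0.4 in, Ī = 0.324267 in⁴.
Web: 0.55 × 14, A = 7.7 in², y = 7.8 in, Ī = 125.767 in⁴.
Top flange: 7.6 × 0.8, A = 6.08 in², y = 15.2 in, Ī = 0.324267 in⁴.
Hole (subtracted): ⌀0.25, A = 0.0490874 in², y = 7.8 in, Ī = 0.000191748 in⁴.
By symmetry the centroid is at mid-height, ȳ = 7.8 in.
Transfer each piece to the horizontal axis through the centroid using Ī + A·d² with d = y − 7.8:
  bottom flange: d = -7.4 in → contributes +333.265 in⁴
  web: d = 0 in → contributes +125.767 in⁴
  top flange: d = 7.4 in → contributes +333.265 in⁴
  hole: d = 0 in → contributes −0.000191748 in⁴
Total I = 792.297 in⁴.

I_xx ≈ 792.3 in⁴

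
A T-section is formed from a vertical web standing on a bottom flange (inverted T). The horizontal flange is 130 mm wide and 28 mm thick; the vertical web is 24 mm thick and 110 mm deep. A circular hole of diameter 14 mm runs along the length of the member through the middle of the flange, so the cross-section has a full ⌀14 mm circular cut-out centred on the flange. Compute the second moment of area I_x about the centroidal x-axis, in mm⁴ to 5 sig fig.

Split into non-overlapping primitives; take the origin at the lower-left of the bounding box.
Flange: 130 × 28, A = 3 640 mm², y = 14 mm, Ī = 237813.3 mm⁴.
Web: 24 × 110, A = 2 640 mm², y = 83 mm, Ī = 2 662 000 mm⁴.
Hole (subtracted): ⌀14, A = 153.938 mm², y = 14 mm, Ī = 1885.741 mm⁴.
Centroid: ȳ = ΣA·y / ΣA = 43.73525 mm.
Transfer each piece to the centroidal x-axis using Ī + A·d² with d = y − 43.73525:
  flange: d = -29.73525 mm → contributes +3 456 248 mm⁴
  web: d = 39.26475 mm → contributes +6 732 142 mm⁴
  hole: d = -29.73525 mm → contributes −137995.5 mm⁴
Total I = 10 050 394 mm⁴.

I_x ≈ 1.0050 × 10⁷ mm⁴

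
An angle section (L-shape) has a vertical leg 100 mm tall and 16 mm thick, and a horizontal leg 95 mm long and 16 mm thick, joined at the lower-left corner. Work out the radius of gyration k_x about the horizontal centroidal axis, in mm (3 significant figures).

k_x ≈ 30.2 mm

Treat the section as a set of non-overlapping primitives; coordinates are from the bounding-box lower-left.
Vertical leg: 16 × 100, A = 1 600 mm², y = 50 mm, Ī = 1 333 333 mm⁴.
Horizontal leg (remainder): 79 × 16, A = 1 264 mm², y = 8 mm, Ī = 26 965 mm⁴.
Centroid: ȳ = ΣA·y / ΣA = 31.464 mm.
Transfer each piece to the horizontal centroidal axis using Ī + A·d² with d = y − 31.464:
  vertical leg: d = 18.536 mm → contributes +1 883 085 mm⁴
  horizontal leg (remainder): d = -23.464 mm → contributes +722 854 mm⁴
Total I = 2 605 939 mm⁴.
Radius of gyration: k = √(I/A) = √(2 605 939 / 2 864) = 30.164 mm.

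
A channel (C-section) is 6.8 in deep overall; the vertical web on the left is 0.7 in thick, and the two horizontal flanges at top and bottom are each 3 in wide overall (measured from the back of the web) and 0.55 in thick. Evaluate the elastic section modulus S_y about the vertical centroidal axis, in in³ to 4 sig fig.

Split into non-overlapping primitives; take the origin at the lower-left of the bounding box.
Web: 0.7 × 6.8, A = 4.76 in², x = 0.35 in, Ī = 0.194367 in⁴.
Top flange (beyond web): 2.3 × 0.55, A = 1.265 in², x = 1.85 in, Ī = 0.557654 in⁴.
Bottom flange (beyond web): 2.3 × 0.55, A = 1.265 in², x = 1.85 in, Ī = 0.557654 in⁴.
Centroid: x̄ = ΣA·x / ΣA = 0.870576 in.
Transfer each piece to the vertical centroidal axis using Ī + A·d² with d = x − 0.870576:
  web: d = -0.520576 in → contributes +1.48432 in⁴
  top flange (beyond web): d = 0.979424 in → contributes +1.77113 in⁴
  bottom flange (beyond web): d = 0.979424 in → contributes +1.77113 in⁴
Total I = 5.02659 in⁴.
Extreme fibre distance c = 2.12942 in; S = I/c = 2.36054 in³.

S_y ≈ 2.361 in³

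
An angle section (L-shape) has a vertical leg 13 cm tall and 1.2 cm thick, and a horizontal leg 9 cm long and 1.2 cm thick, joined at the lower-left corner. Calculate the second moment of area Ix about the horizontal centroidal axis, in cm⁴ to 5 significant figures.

Ix ≈ 424.46 cm⁴

Split into non-overlapping primitives; take the origin at the lower-left of the bounding box.
Vertical leg: 1.2 × 13, A = 15.6 cm², y = 6.5 cm, Ī = 219.7 cm⁴.
Horizontal leg (remainder): 7.8 × 1.2, A = 9.36 cm², y = 0.6 cm, Ī = 1.1232 cm⁴.
Centroid: ȳ = ΣA·y / ΣA = 4.2875 cm.
Transfer each piece to the horizontal centroidal axis using Ī + A·d² with d = y − 4.2875:
  vertical leg: d = 2.2125 cm → contributes +296.0644 cm⁴
  horizontal leg (remainder): d = -3.6875 cm → contributes +128.3973 cm⁴
Total I = 424.4617 cm⁴.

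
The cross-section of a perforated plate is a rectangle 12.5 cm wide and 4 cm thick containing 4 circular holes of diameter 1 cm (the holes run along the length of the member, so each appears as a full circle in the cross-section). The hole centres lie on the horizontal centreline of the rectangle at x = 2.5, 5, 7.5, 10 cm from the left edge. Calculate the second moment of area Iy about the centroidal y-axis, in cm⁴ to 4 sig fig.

Iy ≈ 626.3 cm⁴

Treat the section as a set of non-overlapping primitives; coordinates are from the bounding-box lower-left.
Plate: 12.5 × 4, A = 50 cm², x = 6.25 cm, Ī = 651.042 cm⁴.
Hole 1 (subtracted): ⌀1, A = 0.785398 cm², x = 2.5 cm, Ī = 0.0490874 cm⁴.
Hole 2 (subtracted): ⌀1, A = 0.785398 cm², x = 5 cm, Ī = 0.0490874 cm⁴.
Hole 3 (subtracted): ⌀1, A = 0.785398 cm², x = 7.5 cm, Ī = 0.0490874 cm⁴.
Hole 4 (subtracted): ⌀1, A = 0.785398 cm², x = 10 cm, Ī = 0.0490874 cm⁴.
By symmetry the centroid is at mid-width, x̄ = 6.25 cm.
Transfer each piece to the centroidal y-axis using Ī + A·d² with d = x − 6.25:
  plate: d = 0 cm → contributes +651.042 cm⁴
  hole 1: d = -3.75 cm → contributes −11.0937 cm⁴
  hole 2: d = -1.25 cm → contributes −1.27627 cm⁴
  hole 3: d = 1.25 cm → contributes −1.27627 cm⁴
  hole 4: d = 3.75 cm → contributes −11.0937 cm⁴
Total I = 626.302 cm⁴.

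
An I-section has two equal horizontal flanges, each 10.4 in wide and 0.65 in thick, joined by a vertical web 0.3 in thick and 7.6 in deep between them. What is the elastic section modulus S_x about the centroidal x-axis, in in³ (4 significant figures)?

Split into non-overlapping primitives; take the origin at the lower-left of the bounding box.
Bottom flange: 10.4 × 0.65, A = 6.76 in², y = 0.325 in, Ī = 0.238008 in⁴.
Web: 0.3 × 7.6, A = 2.28 in², y = 4.45 in, Ī = 10.9744 in⁴.
Top flange: 10.4 × 0.65, A = 6.76 in², y = 8.575 in, Ī = 0.238008 in⁴.
By symmetry the centroid is at mid-height, ȳ = 4.45 in.
Transfer each piece to the centroidal x-axis using Ī + A·d² with d = y − 4.45:
  bottom flange: d = -4.125 in → contributes +115.264 in⁴
  web: d = 0 in → contributes +10.9744 in⁴
  top flange: d = 4.125 in → contributes +115.264 in⁴
Total I = 241.502 in⁴.
Extreme fibre distance c = 4.45 in; S = I/c = 54.27 in³.

S_x ≈ 54.27 in³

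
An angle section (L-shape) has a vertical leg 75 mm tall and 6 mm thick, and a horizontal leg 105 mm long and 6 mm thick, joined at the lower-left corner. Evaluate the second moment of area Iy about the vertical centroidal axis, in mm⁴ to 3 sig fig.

Break the section into simple shapes (no overlaps), measuring from the bottom-left corner of the bounding box.
Vertical leg: 6 × 75, A = 450 mm², x = 3 mm, Ī = 1 350 mm⁴.
Horizontal leg (remainder): 99 × 6, A = 594 mm², x = 55.5 mm, Ī = 485 150 mm⁴.
Centroid: x̄ = ΣA·x / ΣA = 32.871 mm.
Transfer each piece to the vertical centroidal axis using Ī + A·d² with d = x − 32.871:
  vertical leg: d = -29.871 mm → contributes +402 866 mm⁴
  horizontal leg (remainder): d = 22.629 mm → contributes +789 328 mm⁴
Total I = 1 192 195 mm⁴.

Iy ≈ 1.19 × 10⁶ mm⁴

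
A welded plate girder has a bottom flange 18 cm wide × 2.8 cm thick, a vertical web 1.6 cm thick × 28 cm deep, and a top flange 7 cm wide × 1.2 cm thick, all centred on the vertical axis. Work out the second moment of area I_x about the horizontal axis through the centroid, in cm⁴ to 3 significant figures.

Split into non-overlapping primitives; take the origin at the lower-left of the bounding box.
Bottom plate: 18 × 2.8, A = 50.4 cm², y = 1.4 cm, Ī = 32.928 cm⁴.
Web plate: 1.6 × 28, A = 44.8 cm², y = 16.8 cm, Ī = 2926.9 cm⁴.
Top plate: 7 × 1.2, A = 8.4 cm², y = 31.4 cm, Ī = 1.008 cm⁴.
Centroid: ȳ = ΣA·y / ΣA = 10.492 cm.
Transfer each piece to the horizontal axis through the centroid using Ī + A·d² with d = y − 10.492:
  bottom plate: d = -9.0919 cm → contributes +4199.1 cm⁴
  web plate: d = 6.3081 cm → contributes +4709.6 cm⁴
  top plate: d = 20.908 cm → contributes +3673.1 cm⁴
Total I = 12 582 cm⁴.

I_x ≈ 1.26 × 10⁴ cm⁴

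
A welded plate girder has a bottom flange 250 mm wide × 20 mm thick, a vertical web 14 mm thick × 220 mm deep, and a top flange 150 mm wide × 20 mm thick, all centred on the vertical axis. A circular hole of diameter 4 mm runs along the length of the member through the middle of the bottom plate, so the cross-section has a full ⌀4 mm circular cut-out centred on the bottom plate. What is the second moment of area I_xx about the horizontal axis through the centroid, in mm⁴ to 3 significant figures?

Treat the section as a set of non-overlapping primitives; coordinates are from the bounding-box lower-left.
Bottom plate: 250 × 20, A = 5 000 mm², y = 10 mm, Ī = 166 667 mm⁴.
Web plate: 14 × 220, A = 3 080 mm², y = 130 mm, Ī = 12 422 667 mm⁴.
Top plate: 150 × 20, A = 3 000 mm², y = 250 mm, Ī = 100 000 mm⁴.
Hole (subtracted): ⌀4, A = 12.566 mm², y = 10 mm, Ī = 12.566 mm⁴.
Centroid: ȳ = ΣA·y / ΣA = 108.45 mm.
Transfer each piece to the horizontal axis through the centroid using Ī + A·d² with d = y − 108.45:
  bottom plate: d = -98.451 mm → contributes +48 629 672 mm⁴
  web plate: d = 21.549 mm → contributes +13 852 893 mm⁴
  top plate: d = 141.55 mm → contributes +60 208 351 mm⁴
  hole: d = -98.451 mm → contributes −121 813 mm⁴
Total I = 122 569 102 mm⁴.

I_xx ≈ 1.23 × 10⁸ mm⁴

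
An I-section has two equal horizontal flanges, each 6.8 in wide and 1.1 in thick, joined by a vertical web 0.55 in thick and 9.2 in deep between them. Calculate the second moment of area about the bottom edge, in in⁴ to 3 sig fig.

Decompose the section into non-overlapping parts with the origin at the bottom-left of its bounding rectangle.
Bottom flange: 6.8 × 1.1, A = 7.48 in², y = 0.55 in, Ī = 0.75423 in⁴.
Web: 0.55 × 9.2, A = 5.06 in², y = 5.7 in, Ī = 35.69 in⁴.
Top flange: 6.8 × 1.1, A = 7.48 in², y = 10.85 in, Ī = 0.75423 in⁴.
Transfer each piece to the bottom edge using Ī + A·d² with d = y − 0:
  bottom flange: d = 0.55 in → contributes +3.0169 in⁴
  web: d = 5.7 in → contributes +200.09 in⁴
  top flange: d = 10.85 in → contributes +881.32 in⁴
Total I = 1084.4 in⁴.

I_base ≈ 1080 in⁴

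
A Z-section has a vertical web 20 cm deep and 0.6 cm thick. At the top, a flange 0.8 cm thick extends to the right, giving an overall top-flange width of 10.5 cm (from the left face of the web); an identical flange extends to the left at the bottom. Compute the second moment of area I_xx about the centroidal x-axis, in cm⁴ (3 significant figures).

Treat the section as a set of non-overlapping primitives; coordinates are from the bounding-box lower-left.
Web: 0.6 × 20, A = 12 cm², y = 10 cm, Ī = 400 cm⁴.
Top flange (beyond web): 9.9 × 0.8, A = 7.92 cm², y = 19.6 cm, Ī = 0.4224 cm⁴.
Bottom flange (beyond web): 9.9 × 0.8, A = 7.92 cm², y = 0.4 cm, Ī = 0.4224 cm⁴.
Centroid: ȳ = ΣA·y / ΣA = 10 cm.
Transfer each piece to the centroidal x-axis using Ī + A·d² with d = y − 10:
  web: d = 0 cm → contributes +400 cm⁴
  top flange (beyond web): d = 9.6 cm → contributes +730.33 cm⁴
  bottom flange (beyond web): d = -9.6 cm → contributes +730.33 cm⁴
Total I = 1860.7 cm⁴.

I_xx ≈ 1860 cm⁴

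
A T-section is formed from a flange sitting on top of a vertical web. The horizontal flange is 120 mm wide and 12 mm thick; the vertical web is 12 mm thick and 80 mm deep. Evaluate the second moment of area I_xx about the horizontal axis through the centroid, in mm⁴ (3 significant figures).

I_xx ≈ 1.75 × 10⁶ mm⁴

Break the section into simple shapes (no overlaps), measuring from the bottom-left corner of the bounding box.
Flange: 120 × 12, A = 1 440 mm², y = 86 mm, Ī = 17 280 mm⁴.
Web: 12 × 80, A = 960 mm², y = 40 mm, Ī = 512 000 mm⁴.
Centroid: ȳ = ΣA·y / ΣA = 67.6 mm.
Transfer each piece to the horizontal axis through the centroid using Ī + A·d² with d = y − 67.6:
  flange: d = 18.4 mm → contributes +504 806 mm⁴
  web: d = -27.6 mm → contributes +1 243 290 mm⁴
Total I = 1 748 096 mm⁴.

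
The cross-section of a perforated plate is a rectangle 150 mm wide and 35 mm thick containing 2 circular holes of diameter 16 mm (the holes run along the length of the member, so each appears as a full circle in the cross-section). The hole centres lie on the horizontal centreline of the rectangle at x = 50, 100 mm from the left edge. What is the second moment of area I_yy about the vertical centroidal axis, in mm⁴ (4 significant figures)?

I_yy ≈ 9.586 × 10⁶ mm⁴

Break the section into simple shapes (no overlaps), measuring from the bottom-left corner of the bounding box.
Plate: 150 × 35, A = 5 250 mm², x = 75 mm, Ī = 9 843 750 mm⁴.
Hole 1 (subtracted): ⌀16, A = 201.062 mm², x = 50 mm, Ī = 3216.99 mm⁴.
Hole 2 (subtracted): ⌀16, A = 201.062 mm², x = 100 mm, Ī = 3216.99 mm⁴.
By symmetry the centroid is at mid-width, x̄ = 75 mm.
Transfer each piece to the vertical centroidal axis using Ī + A·d² with d = x − 75:
  plate: d = 0 mm → contributes +9 843 750 mm⁴
  hole 1: d = -25 mm → contributes −128 881 mm⁴
  hole 2: d = 25 mm → contributes −128 881 mm⁴
Total I = 9 585 989 mm⁴.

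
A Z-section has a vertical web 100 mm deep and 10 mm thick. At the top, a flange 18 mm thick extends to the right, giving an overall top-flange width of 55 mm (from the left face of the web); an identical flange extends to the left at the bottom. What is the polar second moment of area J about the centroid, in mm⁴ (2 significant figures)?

J ≈ 5.1 × 10⁶ mm⁴

Treat the section as a set of non-overlapping primitives; coordinates are from the bounding-box lower-left.
Web: 10 × 100, A = 1 000 mm², y = 50 mm, Ī = 833 333 mm⁴.
Top flange (beyond web): 45 × 18, A = 810 mm², y = 91 mm, Ī = 21 870 mm⁴.
Bottom flange (beyond web): 45 × 18, A = 810 mm², y = 9 mm, Ī = 21 870 mm⁴.
Centroid: ȳ = ΣA·y / ΣA = 50 mm.
Transfer each piece to the centroidal x-axis using Ī + A·d² with d = y − 50:
  web: d = 0 mm → contributes +833 333 mm⁴
  top flange (beyond web): d = 41 mm → contributes +1 383 480 mm⁴
  bottom flange (beyond web): d = -41 mm → contributes +1 383 480 mm⁴
Total I = 3 600 293 mm⁴.
For the y-axis: x̄ = 50 mm.
Repeating about the centroidal y-axis gives I_y = 1 506 833 mm⁴.
Polar second moment: J = I_x + I_y = 5 107 127 mm⁴.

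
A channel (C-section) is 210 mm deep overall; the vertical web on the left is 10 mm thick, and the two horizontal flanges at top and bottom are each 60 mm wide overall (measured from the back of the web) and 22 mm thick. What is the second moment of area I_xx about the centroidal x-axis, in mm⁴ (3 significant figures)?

Split into non-overlapping primitives; take the origin at the lower-left of the bounding box.
Web: 10 × 210, A = 2 100 mm², y = 105 mm, Ī = 7 717 500 mm⁴.
Top flange (beyond web): 50 × 22, A = 1 100 mm², y = 199 mm, Ī = 44 367 mm⁴.
Bottom flange (beyond web): 50 × 22, A = 1 100 mm², y = 11 mm, Ī = 44 367 mm⁴.
By symmetry the centroid is at mid-height, ȳ = 105 mm.
Transfer each piece to the centroidal x-axis using Ī + A·d² with d = y − 105:
  web: d = 0 mm → contributes +7 717 500 mm⁴
  top flange (beyond web): d = 94 mm → contributes +9 763 967 mm⁴
  bottom flange (beyond web): d = -94 mm → contributes +9 763 967 mm⁴
Total I = 27 245 433 mm⁴.

I_xx ≈ 2.72 × 10⁷ mm⁴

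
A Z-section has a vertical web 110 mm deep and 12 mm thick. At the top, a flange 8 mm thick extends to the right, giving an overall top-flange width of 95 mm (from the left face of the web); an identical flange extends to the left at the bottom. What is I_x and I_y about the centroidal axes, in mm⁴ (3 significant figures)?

Break the section into simple shapes (no overlaps), measuring from the bottom-left corner of the bounding box.
Web: 12 × 110, A = 1 320 mm², y = 55 mm, Ī = 1 331 000 mm⁴.
Top flange (beyond web): 83 × 8, A = 664 mm², y = 106 mm, Ī = 3541.3 mm⁴.
Bottom flange (beyond web): 83 × 8, A = 664 mm², y = 4 mm, Ī = 3541.3 mm⁴.
Centroid: ȳ = ΣA·y / ΣA = 55 mm.
Transfer each piece to the centroidal x-axis using Ī + A·d² with d = y − 55:
  web: d = 0 mm → contributes +1 331 000 mm⁴
  top flange (beyond web): d = 51 mm → contributes +1 730 605 mm⁴
  bottom flange (beyond web): d = -51 mm → contributes +1 730 605 mm⁴
Total I = 4 792 211 mm⁴.
For the y-axis: x̄ = 89 mm.
Repeating about the centroidal y-axis gives I_y = 3 774 523 mm⁴.

I_x ≈ 4.79 × 10⁶ mm⁴, I_y ≈ 3.77 × 10⁶ mm⁴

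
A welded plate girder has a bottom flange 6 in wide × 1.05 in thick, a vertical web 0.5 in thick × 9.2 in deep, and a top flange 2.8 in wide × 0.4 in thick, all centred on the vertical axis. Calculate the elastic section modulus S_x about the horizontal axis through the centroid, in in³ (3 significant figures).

S_x ≈ 22.7 in³

Treat the section as a set of non-overlapping primitives; coordinates are from the bounding-box lower-left.
Bottom plate: 6 × 1.05, A = 6.3 in², y = 0.525 in, Ī = 0.57881 in⁴.
Web plate: 0.5 × 9.2, A = 4.6 in², y = 5.65 in, Ī = 32.445 in⁴.
Top plate: 2.8 × 0.4, A = 1.12 in², y = 10.45 in, Ī = 0.014933 in⁴.
Centroid: ȳ = ΣA·y / ΣA = 3.4111 in.
Transfer each piece to the horizontal axis through the centroid using Ī + A·d² with d = y − 3.4111:
  bottom plate: d = -2.8861 in → contributes +53.055 in⁴
  web plate: d = 2.2389 in → contributes +55.503 in⁴
  top plate: d = 7.0389 in → contributes +55.506 in⁴
Total I = 164.07 in⁴.
Extreme fibre distance c = 7.2389 in; S = I/c = 22.664 in³.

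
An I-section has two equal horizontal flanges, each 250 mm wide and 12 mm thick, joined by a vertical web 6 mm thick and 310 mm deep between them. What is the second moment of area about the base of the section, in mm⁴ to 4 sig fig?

Treat the section as a set of non-overlapping primitives; coordinates are from the bounding-box lower-left.
Bottom flange: 250 × 12, A = 3 000 mm², y = 6 mm, Ī = 36 000 mm⁴.
Web: 6 × 310, A = 1 860 mm², y = 167 mm, Ī = 14 895 500 mm⁴.
Top flange: 250 × 12, A = 3 000 mm², y = 328 mm, Ī = 36 000 mm⁴.
Transfer each piece to the bottom edge using Ī + A·d² with d = y − 0:
  bottom flange: d = 6 mm → contributes +144 000 mm⁴
  web: d = 167 mm → contributes +66 769 040 mm⁴
  top flange: d = 328 mm → contributes +322 788 000 mm⁴
Total I = 389 701 040 mm⁴.

I_base ≈ 3.897 × 10⁸ mm⁴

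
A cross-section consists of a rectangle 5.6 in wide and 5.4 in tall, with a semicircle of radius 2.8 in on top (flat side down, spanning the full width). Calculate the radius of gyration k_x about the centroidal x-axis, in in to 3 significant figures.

Treat the section as a set of non-overlapping primitives; coordinates are from the bounding-box lower-left.
Rectangular body: 5.6 × 5.4, A = 30.24 in², y = 2.7 in, Ī = 73.483 in⁴.
Semicircular cap: semicircle r = 2.8, A = 12.315 in², y = 6.5884 in, Ī = 6.7463 in⁴.
Centroid: ȳ = ΣA·y / ΣA = 3.8253 in.
Transfer each piece to the centroidal x-axis using Ī + A·d² with d = y − 3.8253:
  rectangular body: d = -1.1253 in → contributes +111.77 in⁴
  semicircular cap: d = 2.7631 in → contributes +100.77 in⁴
Total I = 212.54 in⁴.
Radius of gyration: k = √(I/A) = √(212.54 / 42.555) = 2.2348 in.

k_x ≈ 2.23 in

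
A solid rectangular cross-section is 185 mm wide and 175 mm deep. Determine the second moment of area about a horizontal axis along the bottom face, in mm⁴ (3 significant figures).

The section: 185 × 175, A = 32 375 mm², y = 87.5 mm, Ī = 82 623 698 mm⁴.
Transfer it to the bottom edge using Ī + A·d² with d = y − 0:
  the section: d = 87.5 mm → contributes +330 494 792 mm⁴
Total I = 330 494 792 mm⁴.

I_base ≈ 3.30 × 10⁸ mm⁴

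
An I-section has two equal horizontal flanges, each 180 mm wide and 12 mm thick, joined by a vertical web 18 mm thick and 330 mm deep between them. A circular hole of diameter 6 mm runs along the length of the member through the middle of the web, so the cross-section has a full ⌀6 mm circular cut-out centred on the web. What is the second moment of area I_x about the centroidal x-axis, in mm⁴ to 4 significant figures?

Treat the section as a set of non-overlapping primitives; coordinates are from the bounding-box lower-left.
Bottom flange: 180 × 12, A = 2 160 mm², y = 6 mm, Ī = 25 920 mm⁴.
Web: 18 × 330, A = 5 940 mm², y = 177 mm, Ī = 53 905 500 mm⁴.
Top flange: 180 × 12, A = 2 160 mm², y = 348 mm, Ī = 25 920 mm⁴.
Hole (subtracted): ⌀6, A = 28.2743 mm², y = 177 mm, Ī = 63.6173 mm⁴.
By symmetry the centroid is at mid-height, ȳ = 177 mm.
Transfer each piece to the centroidal x-axis using Ī + A·d² with d = y − 177:
  bottom flange: d = -171 mm → contributes +63 186 480 mm⁴
  web: d = 0 mm → contributes +53 905 500 mm⁴
  top flange: d = 171 mm → contributes +63 186 480 mm⁴
  hole: d = 0 mm → contributes −63.6173 mm⁴
Total I = 180 278 396 mm⁴.

I_x ≈ 1.803 × 10⁸ mm⁴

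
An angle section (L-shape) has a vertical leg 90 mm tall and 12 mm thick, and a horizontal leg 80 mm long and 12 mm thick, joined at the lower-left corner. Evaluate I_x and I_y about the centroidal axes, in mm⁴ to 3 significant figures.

I_x ≈ 1.45 × 10⁶ mm⁴, I_y ≈ 1.07 × 10⁶ mm⁴

Treat the section as a set of non-overlapping primitives; coordinates are from the bounding-box lower-left.
Vertical leg: 12 × 90, A = 1 080 mm², y = 45 mm, Ī = 729 000 mm⁴.
Horizontal leg (remainder): 68 × 12, A = 816 mm², y = 6 mm, Ī = 9 792 mm⁴.
Centroid: ȳ = ΣA·y / ΣA = 28.215 mm.
Transfer each piece to the centroidal x-axis using Ī + A·d² with d = y − 28.215:
  vertical leg: d = 16.785 mm → contributes +1 033 268 mm⁴
  horizontal leg (remainder): d = -22.215 mm → contributes +412 500 mm⁴
Total I = 1 445 768 mm⁴.
For the y-axis: x̄ = 23.215 mm.
Repeating about the centroidal y-axis gives I_y = 1 071 088 mm⁴.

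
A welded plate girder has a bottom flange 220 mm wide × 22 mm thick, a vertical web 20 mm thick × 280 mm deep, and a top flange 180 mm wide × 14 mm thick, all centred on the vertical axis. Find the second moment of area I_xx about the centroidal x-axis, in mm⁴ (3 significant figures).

I_xx ≈ 1.92 × 10⁸ mm⁴

Decompose the section into non-overlapping parts with the origin at the bottom-left of its bounding rectangle.
Bottom plate: 220 × 22, A = 4 840 mm², y = 11 mm, Ī = 195 213 mm⁴.
Web plate: 20 × 280, A = 5 600 mm², y = 162 mm, Ī = 36 586 667 mm⁴.
Top plate: 180 × 14, A = 2 520 mm², y = 309 mm, Ī = 41 160 mm⁴.
Centroid: ȳ = ΣA·y / ΣA = 134.19 mm.
Transfer each piece to the centroidal x-axis using Ī + A·d² with d = y − 134.19:
  bottom plate: d = -123.19 mm → contributes +73 647 589 mm⁴
  web plate: d = 27.809 mm → contributes +40 917 262 mm⁴
  top plate: d = 174.81 mm → contributes +77 047 474 mm⁴
Total I = 191 612 325 mm⁴.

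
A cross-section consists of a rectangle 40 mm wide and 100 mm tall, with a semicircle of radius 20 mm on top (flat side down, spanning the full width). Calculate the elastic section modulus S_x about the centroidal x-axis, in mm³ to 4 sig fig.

Break the section into simple shapes (no overlaps), measuring from the bottom-left corner of the bounding box.
Rectangular body: 40 × 100, A = 4 000 mm², y = 50 mm, Ī = 3 333 333 mm⁴.
Semicircular cap: semicircle r = 20, A = 628.319 mm², y = 108.488 mm, Ī = 17561.1 mm⁴.
Centroid: ȳ = ΣA·y / ΣA = 57.9401 mm.
Transfer each piece to the centroidal x-axis using Ī + A·d² with d = y − 57.9401:
  rectangular body: d = -7.94009 mm → contributes +3 585 513 mm⁴
  semicircular cap: d = 50.5482 mm → contributes +1 622 989 mm⁴
Total I = 5 208 502 mm⁴.
Extreme fibre distance c = 62.0599 mm; S = I/c = 83 927 mm³.

S_x ≈ 8.393 × 10⁴ mm³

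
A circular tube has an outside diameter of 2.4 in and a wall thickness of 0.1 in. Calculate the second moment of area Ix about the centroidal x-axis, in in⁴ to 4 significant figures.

Treat the section as a set of non-overlapping primitives; coordinates are from the bounding-box lower-left.
Outer circle: ⌀2.4, A = 4.52389 in², y = 1.2 in, Ī = 1.6286 in⁴.
Bore (subtracted): ⌀2.2, A = 3.80133 in², y = 1.2 in, Ī = 1.1499 in⁴.
By symmetry the centroid is at mid-height, ȳ = 1.2 in.
All pieces are centred on the centroidal x-axis, so I = ΣĪ (holes subtracted) = 0.4787 in⁴.

Ix ≈ 0.4787 in⁴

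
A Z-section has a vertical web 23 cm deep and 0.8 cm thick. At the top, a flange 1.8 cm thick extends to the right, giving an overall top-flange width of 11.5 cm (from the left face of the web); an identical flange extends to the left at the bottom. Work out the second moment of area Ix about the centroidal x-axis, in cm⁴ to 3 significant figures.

Decompose the section into non-overlapping parts with the origin at the bottom-left of its bounding rectangle.
Web: 0.8 × 23, A = 18.4 cm², y = 11.5 cm, Ī = 811.13 cm⁴.
Top flange (beyond web): 10.7 × 1.8, A = 19.26 cm², y = 22.1 cm, Ī = 5.2002 cm⁴.
Bottom flange (beyond web): 10.7 × 1.8, A = 19.26 cm², y = 0.9 cm, Ī = 5.2002 cm⁴.
Centroid: ȳ = ΣA·y / ΣA = 11.5 cm.
Transfer each piece to the centroidal x-axis using Ī + A·d² with d = y − 11.5:
  web: d = 0 cm → contributes +811.13 cm⁴
  top flange (beyond web): d = 10.6 cm → contributes +2169.3 cm⁴
  bottom flange (beyond web): d = -10.6 cm → contributes +2169.3 cm⁴
Total I = 5149.6 cm⁴.

Ix ≈ 5150 cm⁴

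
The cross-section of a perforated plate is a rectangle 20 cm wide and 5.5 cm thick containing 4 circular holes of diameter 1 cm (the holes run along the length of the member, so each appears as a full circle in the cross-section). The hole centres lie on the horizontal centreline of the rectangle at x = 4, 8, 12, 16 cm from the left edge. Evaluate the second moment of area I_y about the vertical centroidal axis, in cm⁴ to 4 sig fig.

Decompose the section into non-overlapping parts with the origin at the bottom-left of its bounding rectangle.
Plate: 20 × 5.5, A = 110 cm², x = 10 cm, Ī = 3666.67 cm⁴.
Hole 1 (subtracted): ⌀1, A = 0.785398 cm², x = 4 cm, Ī = 0.0490874 cm⁴.
Hole 2 (subtracted): ⌀1, A = 0.785398 cm², x = 8 cm, Ī = 0.0490874 cm⁴.
Hole 3 (subtracted): ⌀1, A = 0.785398 cm², x = 12 cm, Ī = 0.0490874 cm⁴.
Hole 4 (subtracted): ⌀1, A = 0.785398 cm², x = 16 cm, Ī = 0.0490874 cm⁴.
By symmetry the centroid is at mid-width, x̄ = 10 cm.
Transfer each piece to the vertical centroidal axis using Ī + A·d² with d = x − 10:
  plate: d = 0 cm → contributes +3666.67 cm⁴
  hole 1: d = -6 cm → contributes −28.3234 cm⁴
  hole 2: d = -2 cm → contributes −3.19068 cm⁴
  hole 3: d = 2 cm → contributes −3.19068 cm⁴
  hole 4: d = 6 cm → contributes −28.3234 cm⁴
Total I = 3603.64 cm⁴.

I_y ≈ 3604 cm⁴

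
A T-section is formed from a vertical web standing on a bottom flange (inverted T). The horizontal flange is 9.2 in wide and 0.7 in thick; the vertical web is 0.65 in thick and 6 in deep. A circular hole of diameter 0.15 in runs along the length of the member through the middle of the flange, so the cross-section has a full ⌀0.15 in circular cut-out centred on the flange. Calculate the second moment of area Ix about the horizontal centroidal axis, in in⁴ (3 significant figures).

Ix ≈ 39.2 in⁴

Break the section into simple shapes (no overlaps), measuring from the bottom-left corner of the bounding box.
Flange: 9.2 × 0.7, A = 6.44 in², y = 0.35 in, Ī = 0.26297 in⁴.
Web: 0.65 × 6, A = 3.9 in², y = 3.7 in, Ī = 11.7 in⁴.
Hole (subtracted): ⌀0.15, A = 0.017671 in², y = 0.35 in, Ī = 0.00002485 in⁴.
Centroid: ȳ = ΣA·y / ΣA = 1.6157 in.
Transfer each piece to the horizontal centroidal axis using Ī + A·d² with d = y − 1.6157:
  flange: d = -1.2657 in → contributes +10.58 in⁴
  web: d = 2.0843 in → contributes +28.643 in⁴
  hole: d = -1.2657 in → contributes −0.028335 in⁴
Total I = 39.194 in⁴.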